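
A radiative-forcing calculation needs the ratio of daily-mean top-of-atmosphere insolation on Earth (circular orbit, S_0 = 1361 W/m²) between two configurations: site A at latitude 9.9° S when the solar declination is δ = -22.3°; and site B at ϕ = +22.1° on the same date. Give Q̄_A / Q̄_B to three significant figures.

— Configuration A (ϕ=-9.9°):
cos h₀ = −tan(-9.9°) tan(-22.300°) = -0.0716, h₀ = 1.6424 rad.
Bracket: h₀ sin ϕ sin δ + cos ϕ cos δ sin h₀ = 1.6424×-0.17193×-0.37946 + 0.98511×0.92521×0.99743 = 0.107151 + 0.909091 = 1.016242.
Q̄ = (S_0/π) × [bracket] = (1361/π) × 1.016242 = 440.26 W/m².
— Configuration B (ϕ=+22.1°):
cos h₀ = −tan(+22.1°) tan(-22.300°) = 0.1665, h₀ = 1.4035 rad.
Bracket: h₀ sin ϕ sin δ + cos ϕ cos δ sin h₀ = 1.4035×0.37622×-0.37946 + 0.92653×0.92521×0.98604 = -0.200364 + 0.845268 = 0.644904.
Q̄ = (S_0/π) × [bracket] = (1361/π) × 0.644904 = 279.39 W/m².
Ratio Q̄_A / Q̄_B = 440.26 / 279.39 = 1.576.

Q̄_A / Q̄_B ≈ 1.58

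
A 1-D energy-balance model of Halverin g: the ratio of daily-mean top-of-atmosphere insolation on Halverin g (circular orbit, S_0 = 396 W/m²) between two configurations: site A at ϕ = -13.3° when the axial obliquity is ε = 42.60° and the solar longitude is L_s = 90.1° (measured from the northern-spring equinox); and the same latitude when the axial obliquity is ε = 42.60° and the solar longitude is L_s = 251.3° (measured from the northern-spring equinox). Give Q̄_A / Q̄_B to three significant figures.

Q̄_A / Q̄_B ≈ 0.492

— Configuration A (ϕ=-13.3°):
Solar declination: sin δ = sin ε · sin L_s = sin 42.60° × sin 90.1° = 0.67687, so δ = +42.600°.
cos h₀ = −tan(-13.3°) tan(+42.600°) = 0.2174, h₀ = 1.3517 rad.
Bracket: h₀ sin ϕ sin δ + cos ϕ cos δ sin h₀ = 1.3517×-0.23005×0.67687 + 0.97318×0.73610×0.97609 = -0.210479 + 0.699230 = 0.488751.
Q̄ = (S_0/π) × [bracket] = (396/π) × 0.488751 = 61.607 W/m².
— Configuration B (ϕ=-13.3°):
Solar declination: sin δ = sin ε · sin L_s = sin 42.60° × sin 251.3° = -0.64114, so δ = -39.877°.
cos h₀ = −tan(-13.3°) tan(-39.877°) = -0.1975, h₀ = 1.7696 rad.
Bracket: h₀ sin ϕ sin δ + cos ϕ cos δ sin h₀ = 1.7696×-0.23005×-0.64114 + 0.97318×0.76742×0.98030 = 0.261006 + 0.732125 = 0.993131.
Q̄ = (S_0/π) × [bracket] = (396/π) × 0.993131 = 125.18 W/m².
Ratio Q̄_A / Q̄_B = 61.607 / 125.18 = 0.4921.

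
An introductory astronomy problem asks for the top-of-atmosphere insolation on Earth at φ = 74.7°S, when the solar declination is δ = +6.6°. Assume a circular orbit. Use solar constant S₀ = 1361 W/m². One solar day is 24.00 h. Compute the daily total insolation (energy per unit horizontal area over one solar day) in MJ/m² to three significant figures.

cos H₀ = −tan(-74.7°) tan(+6.600°) = 0.4229, H₀ = 1.1341 rad.
Bracket: H₀ sin φ sin δ + cos φ cos δ sin H₀ = 1.1341×-0.96456×0.11494 + 0.26387×0.99337×0.90616 = -0.125734 + 0.237523 = 0.111789.
Q̄ = (S₀/π) × [bracket] = (1361/π) × 0.111789 = 48.429 W/m².
Daily total = Q̄ × 24.00 h × 3600 s/h = 48.429 × 24.00 × 3600 / 10⁶ = 4.184 MJ/m².

4.18 MJ/m²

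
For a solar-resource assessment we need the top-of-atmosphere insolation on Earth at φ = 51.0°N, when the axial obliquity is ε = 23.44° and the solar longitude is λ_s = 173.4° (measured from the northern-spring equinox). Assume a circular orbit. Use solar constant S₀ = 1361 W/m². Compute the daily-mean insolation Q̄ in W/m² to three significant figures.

Solar declination: sin δ = sin ε · sin λ_s = sin 23.44° × sin 173.4° = 0.04572, so δ = +2.621°.
cos H₀ = −tan(+51.0°) tan(+2.621°) = -0.0565, H₀ = 1.6273 rad.
Bracket: H₀ sin φ sin δ + cos φ cos δ sin H₀ = 1.6273×0.77715×0.04572 + 0.62932×0.99895×0.99840 = 0.057820 + 0.627653 = 0.685473.
Q̄ = (S₀/π) × [bracket] = (1361/π) × 0.685473 = 297.0 W/m².

Q̄ ≈ 297 W/m²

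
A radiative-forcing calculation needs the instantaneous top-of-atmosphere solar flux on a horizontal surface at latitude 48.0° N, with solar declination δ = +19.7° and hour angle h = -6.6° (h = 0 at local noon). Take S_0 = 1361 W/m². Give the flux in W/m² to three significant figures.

1.19e+03 W/m²

cos θ_z = sin ϕ sin δ + cos ϕ cos δ cos h = 0.250511 + 0.625792 = 0.876303.
Flux = S_0 · cos θ_z = 1361 × 0.876303 = 1193 W/m².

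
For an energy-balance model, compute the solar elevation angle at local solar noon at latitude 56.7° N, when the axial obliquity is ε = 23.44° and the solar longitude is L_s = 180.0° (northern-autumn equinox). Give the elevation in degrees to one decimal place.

33.3°

Solar declination: sin δ = sin ε · sin L_s = sin 23.44° × sin 180.0° = 0.00000, so δ = +0.000°.
At local noon the hour angle is zero, so the zenith angle equals |ϕ − δ| = |+56.7° − (+0.000°)| = 56.700°.
Elevation = 90° − 56.700° = 33.3°.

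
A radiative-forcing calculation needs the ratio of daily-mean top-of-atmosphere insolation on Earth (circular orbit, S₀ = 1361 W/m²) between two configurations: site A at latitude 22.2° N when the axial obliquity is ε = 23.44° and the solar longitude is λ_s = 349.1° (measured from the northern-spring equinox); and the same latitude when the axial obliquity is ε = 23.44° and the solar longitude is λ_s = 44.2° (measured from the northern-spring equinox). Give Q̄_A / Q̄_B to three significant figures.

— Configuration A (φ=+22.2°):
Solar declination: sin δ = sin ε · sin λ_s = sin 23.44° × sin 349.1° = -0.07522, so δ = -4.314°.
cos H₀ = −tan(+22.2°) tan(-4.314°) = 0.0308, H₀ = 1.5400 rad.
Bracket: H₀ sin φ sin δ + cos φ cos δ sin H₀ = 1.5400×0.37784×-0.07522 + 0.92587×0.99717×0.99953 = -0.043769 + 0.922816 = 0.879047.
Q̄ = (S₀/π) × [bracket] = (1361/π) × 0.879047 = 380.82 W/m².
— Configuration B (φ=+22.2°):
Solar declination: sin δ = sin ε · sin λ_s = sin 23.44° × sin 44.2° = 0.27732, so δ = +16.101°.
cos H₀ = −tan(+22.2°) tan(+16.101°) = -0.1178, H₀ = 1.6889 rad.
Bracket: H₀ sin φ sin δ + cos φ cos δ sin H₀ = 1.6889×0.37784×0.27732 + 0.92587×0.96078×0.99304 = 0.176967 + 0.883366 = 1.060333.
Q̄ = (S₀/π) × [bracket] = (1361/π) × 1.060333 = 459.36 W/m².
Ratio Q̄_A / Q̄_B = 380.82 / 459.36 = 0.8290.

Q̄_A / Q̄_B ≈ 0.829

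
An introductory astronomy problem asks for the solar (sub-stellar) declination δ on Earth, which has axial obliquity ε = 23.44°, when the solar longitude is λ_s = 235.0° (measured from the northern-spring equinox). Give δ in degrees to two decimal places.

sin δ = sin ε · sin λ_s = sin 23.44° × sin 235.0° = -0.325849.
δ = arcsin(-0.325849) = -19.02°.

δ = -19.02°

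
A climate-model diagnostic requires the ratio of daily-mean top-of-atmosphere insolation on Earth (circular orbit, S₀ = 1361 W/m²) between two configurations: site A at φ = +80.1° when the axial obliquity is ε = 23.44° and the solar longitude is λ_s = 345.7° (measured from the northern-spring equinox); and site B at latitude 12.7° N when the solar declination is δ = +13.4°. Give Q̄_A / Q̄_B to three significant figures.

Q̄_A / Q̄_B ≈ 0.0459

— Configuration A (φ=+80.1°):
Solar declination: sin δ = sin ε · sin λ_s = sin 23.44° × sin 345.7° = -0.09825, so δ = -5.639°.
cos H₀ = −tan(+80.1°) tan(-5.639°) = 0.5657, H₀ = 0.9695 rad.
Bracket: H₀ sin φ sin δ + cos φ cos δ sin H₀ = 0.9695×0.98511×-0.09825 + 0.17193×0.99516×0.82461 = -0.093835 + 0.141089 = 0.047254.
Q̄ = (S₀/π) × [bracket] = (1361/π) × 0.047254 = 20.471 W/m².
— Configuration B (φ=+12.7°):
cos H₀ = −tan(+12.7°) tan(+13.400°) = -0.0537, H₀ = 1.6245 rad.
Bracket: H₀ sin φ sin δ + cos φ cos δ sin H₀ = 1.6245×0.21985×0.23175 + 0.97553×0.97278×0.99856 = 0.082769 + 0.947610 = 1.030379.
Q̄ = (S₀/π) × [bracket] = (1361/π) × 1.030379 = 446.38 W/m².
Ratio Q̄_A / Q̄_B = 20.471 / 446.38 = 0.04586.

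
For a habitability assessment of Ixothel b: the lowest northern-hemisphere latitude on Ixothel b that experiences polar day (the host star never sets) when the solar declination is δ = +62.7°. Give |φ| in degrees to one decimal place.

Polar day requires cos H₀ = −tan φ tan δ ≤ −1, i.e. tan φ tan δ ≥ 1.
The boundary is |tan φ| · |tan δ| = 1, so |φ| = 90° − |δ| = 90° − 62.7° = 27.3° in the northern hemisphere.

|φ| = 27.3°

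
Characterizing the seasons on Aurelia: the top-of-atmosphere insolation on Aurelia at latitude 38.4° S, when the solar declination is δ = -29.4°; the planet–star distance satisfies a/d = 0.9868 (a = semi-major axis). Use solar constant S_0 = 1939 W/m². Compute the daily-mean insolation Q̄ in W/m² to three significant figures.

Q̄ ≈ 740 W/m²

cos h₀ = −tan(-38.4°) tan(-29.400°) = -0.4466, h₀ = 2.0338 rad.
Bracket: h₀ sin ϕ sin δ + cos ϕ cos δ sin h₀ = 2.0338×-0.62115×-0.49090 + 0.78369×0.87121×0.89473 = 0.620151 + 0.610885 = 1.231036.
Inverse-square distance factor (a/d)² = 0.9868² = 0.973774.
Q̄ = (S_0/π) × 0.973774 × [bracket] = (1939/π) × 0.973774 × 1.231036 = 739.9 W/m².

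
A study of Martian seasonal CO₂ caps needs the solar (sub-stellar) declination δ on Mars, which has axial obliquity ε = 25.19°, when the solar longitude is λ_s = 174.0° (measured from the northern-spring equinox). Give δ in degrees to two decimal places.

sin δ = sin ε · sin λ_s = sin 25.19° × sin 174.0° = 0.044490.
δ = arcsin(0.044490) = +2.55°.

δ = +2.55°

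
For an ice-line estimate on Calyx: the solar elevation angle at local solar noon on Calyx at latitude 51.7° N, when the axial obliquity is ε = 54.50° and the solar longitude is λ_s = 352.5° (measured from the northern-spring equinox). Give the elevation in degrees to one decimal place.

32.2°

Solar declination: sin δ = sin ε · sin λ_s = sin 54.50° × sin 352.5° = -0.10626, so δ = -6.100°.
At local noon the hour angle is zero, so the zenith angle equals |φ − δ| = |+51.7° − (-6.100°)| = 57.800°.
Elevation = 90° − 57.800° = 32.2°.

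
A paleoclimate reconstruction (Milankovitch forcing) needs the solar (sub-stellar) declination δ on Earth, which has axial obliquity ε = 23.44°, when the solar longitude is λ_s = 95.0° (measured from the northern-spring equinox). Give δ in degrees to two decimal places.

sin δ = sin ε · sin λ_s = sin 23.44° × sin 95.0° = 0.396275.
δ = arcsin(0.396275) = +23.35°.

δ = +23.35°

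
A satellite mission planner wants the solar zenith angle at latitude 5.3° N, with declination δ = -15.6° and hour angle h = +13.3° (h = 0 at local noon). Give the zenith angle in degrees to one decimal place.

cos θ_z = sin φ sin δ + cos φ cos δ cos h = -0.024840 + 0.933322 = 0.908482.
θ_z = arccos(0.908482) = 24.7°.

θ_z = 24.7°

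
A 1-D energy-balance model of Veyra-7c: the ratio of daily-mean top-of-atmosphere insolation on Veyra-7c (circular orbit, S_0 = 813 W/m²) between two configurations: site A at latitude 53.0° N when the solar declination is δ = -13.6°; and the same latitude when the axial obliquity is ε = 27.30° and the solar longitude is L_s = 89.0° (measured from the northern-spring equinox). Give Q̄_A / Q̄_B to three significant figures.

Q̄_A / Q̄_B ≈ 0.258

— Configuration A (ϕ=+53.0°):
cos h₀ = −tan(+53.0°) tan(-13.600°) = 0.3210, h₀ = 1.2440 rad.
Bracket: h₀ sin ϕ sin δ + cos ϕ cos δ sin h₀ = 1.2440×0.79864×-0.23514 + 0.60182×0.97196×0.94706 = -0.233614 + 0.553978 = 0.320364.
Q̄ = (S_0/π) × [bracket] = (813/π) × 0.320364 = 82.906 W/m².
— Configuration B (ϕ=+53.0°):
Solar declination: sin δ = sin ε · sin L_s = sin 27.30° × sin 89.0° = 0.45858, so δ = +27.295°.
cos h₀ = −tan(+53.0°) tan(+27.295°) = -0.6848, h₀ = 2.3251 rad.
Bracket: h₀ sin ϕ sin δ + cos ϕ cos δ sin h₀ = 2.3251×0.79864×0.45858 + 0.60182×0.88865×0.72872 = 0.851545 + 0.389725 = 1.241270.
Q̄ = (S_0/π) × [bracket] = (813/π) × 1.241270 = 321.22 W/m².
Ratio Q̄_A / Q̄_B = 82.906 / 321.22 = 0.2581.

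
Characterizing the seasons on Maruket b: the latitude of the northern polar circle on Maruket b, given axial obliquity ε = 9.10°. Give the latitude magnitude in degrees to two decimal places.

80.90°

The polar circle is the lowest latitude that experiences at least one full rotation of continuous daylight at the northern-summer solstice; it lies at |φ| = 90° − ε = 90° − 9.10° = 80.90°.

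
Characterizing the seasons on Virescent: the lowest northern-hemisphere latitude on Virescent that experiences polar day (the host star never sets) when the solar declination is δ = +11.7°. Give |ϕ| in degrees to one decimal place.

|ϕ| = 78.3°

Polar day requires cos h₀ = −tan ϕ tan δ ≤ −1, i.e. tan ϕ tan δ ≥ 1.
The boundary is |tan ϕ| · |tan δ| = 1, so |ϕ| = 90° − |δ| = 90° − 11.7° = 78.3° in the northern hemisphere.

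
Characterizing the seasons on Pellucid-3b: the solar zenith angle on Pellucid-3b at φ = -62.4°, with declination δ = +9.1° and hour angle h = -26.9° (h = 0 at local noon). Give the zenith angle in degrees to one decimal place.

θ_z = 74.5°

cos θ_z = sin φ sin δ + cos φ cos δ cos h = -0.140160 + 0.407966 = 0.267806.
θ_z = arccos(0.267806) = 74.5°.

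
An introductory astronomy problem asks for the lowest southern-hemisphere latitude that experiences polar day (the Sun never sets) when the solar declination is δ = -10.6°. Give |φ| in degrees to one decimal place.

Polar day requires cos H₀ = −tan φ tan δ ≤ −1, i.e. tan φ tan δ ≥ 1.
The boundary is |tan φ| · |tan δ| = 1, so |φ| = 90° − |δ| = 90° − 10.6° = 79.4° in the southern hemisphere.

|φ| = 79.4°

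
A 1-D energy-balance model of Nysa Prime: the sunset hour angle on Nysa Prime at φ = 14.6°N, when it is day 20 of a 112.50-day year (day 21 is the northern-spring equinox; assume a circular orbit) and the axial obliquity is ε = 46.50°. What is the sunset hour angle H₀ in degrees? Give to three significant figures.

Solar longitude: λ_s = 360° × (20 − 21)/112.50 = -3.200°, i.e. -3.200° + 360° = 356.800°.
sin δ = sin 46.50° × sin 356.800° = -0.04049, so δ = -2.321°.
cos H₀ = −tan φ · tan δ = −tan(+14.6°) × tan(-2.321°) = 0.0106, so H₀ = 1.5602 rad = 89.40°.

H₀ = 89.4°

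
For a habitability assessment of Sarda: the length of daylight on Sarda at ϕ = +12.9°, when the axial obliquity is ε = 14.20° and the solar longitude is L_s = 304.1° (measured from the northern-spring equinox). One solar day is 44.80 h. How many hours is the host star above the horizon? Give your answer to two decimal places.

21.72 h

Solar declination: sin δ = sin ε · sin L_s = sin 14.20° × sin 304.1° = -0.20313, so δ = -11.720°.
cos h₀ = −tan ϕ · tan δ = −tan(+12.9°) × tan(-11.720°) = 0.0475, so h₀ = 1.5233 rad = 87.28°.
Daylight = 2h₀/(2π) × 44.80 h = (1.5233/π) × 44.80 = 21.72 h.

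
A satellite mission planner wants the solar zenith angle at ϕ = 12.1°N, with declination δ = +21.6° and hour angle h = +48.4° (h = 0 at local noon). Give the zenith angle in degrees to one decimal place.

cos θ_z = sin ϕ sin δ + cos ϕ cos δ cos h = 0.077166 + 0.603589 = 0.680755.
θ_z = arccos(0.680755) = 47.1°.

θ_z = 47.1°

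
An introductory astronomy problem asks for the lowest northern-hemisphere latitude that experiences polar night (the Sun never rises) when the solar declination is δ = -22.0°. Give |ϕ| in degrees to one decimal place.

|ϕ| = 68.0°

Polar night requires cos h₀ = −tan ϕ tan δ ≥ 1, i.e. tan ϕ tan δ ≤ −1.
The boundary is |tan ϕ| · |tan δ| = 1, so |ϕ| = 90° − |δ| = 90° − 22.0° = 68.0° in the northern hemisphere.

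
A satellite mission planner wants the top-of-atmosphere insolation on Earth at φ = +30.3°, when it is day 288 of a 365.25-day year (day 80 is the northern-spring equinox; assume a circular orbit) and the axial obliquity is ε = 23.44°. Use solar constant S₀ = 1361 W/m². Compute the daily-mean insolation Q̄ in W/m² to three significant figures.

Q̄ ≈ 313 W/m²

Solar longitude: λ_s = 360° × (288 − 80)/365.25 = 205.010°.
sin δ = sin 23.44° × sin 205.010° = -0.16818, so δ = -9.682°.
cos H₀ = −tan(+30.3°) tan(-9.682°) = 0.0997, H₀ = 1.4709 rad.
Bracket: H₀ sin φ sin δ + cos φ cos δ sin H₀ = 1.4709×0.50453×-0.16818 + 0.86340×0.98576×0.99502 = -0.124809 + 0.846867 = 0.722058.
Q̄ = (S₀/π) × [bracket] = (1361/π) × 0.722058 = 312.8 W/m².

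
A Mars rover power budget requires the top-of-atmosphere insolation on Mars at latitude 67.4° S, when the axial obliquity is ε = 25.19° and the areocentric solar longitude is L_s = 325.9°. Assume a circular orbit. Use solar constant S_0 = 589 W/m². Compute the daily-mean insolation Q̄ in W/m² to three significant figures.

sin δ = sin 25.19° × sin 325.9° = -0.23862, so δ = -13.805°.
cos h₀ = −tan(-67.4°) tan(-13.805°) = -0.5903, h₀ = 2.2022 rad.
Bracket: h₀ sin ϕ sin δ + cos ϕ cos δ sin h₀ = 2.2022×-0.92321×-0.23862 + 0.38430×0.97111×0.80718 = 0.485137 + 0.301238 = 0.786375.
Q̄ = (S_0/π) × [bracket] = (589/π) × 0.786375 = 147.4 W/m².

Q̄ ≈ 147 W/m²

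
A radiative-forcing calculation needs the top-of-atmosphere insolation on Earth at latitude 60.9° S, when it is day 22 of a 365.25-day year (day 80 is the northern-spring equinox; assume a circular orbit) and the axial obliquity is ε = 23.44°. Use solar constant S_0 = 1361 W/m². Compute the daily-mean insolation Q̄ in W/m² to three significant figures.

Q̄ ≈ 439 W/m²

Solar longitude: L_s = 360° × (22 − 80)/365.25 = -57.166°, i.e. -57.166° + 360° = 302.834°.
sin δ = sin 23.44° × sin 302.834° = -0.33424, so δ = -19.526°.
cos h₀ = −tan(-60.9°) tan(-19.526°) = -0.6372, h₀ = 2.2616 rad.
Bracket: h₀ sin ϕ sin δ + cos ϕ cos δ sin h₀ = 2.2616×-0.87377×-0.33424 + 0.48634×0.94249×0.77073 = 0.660498 + 0.353280 = 1.013778.
Q̄ = (S_0/π) × [bracket] = (1361/π) × 1.013778 = 439.2 W/m².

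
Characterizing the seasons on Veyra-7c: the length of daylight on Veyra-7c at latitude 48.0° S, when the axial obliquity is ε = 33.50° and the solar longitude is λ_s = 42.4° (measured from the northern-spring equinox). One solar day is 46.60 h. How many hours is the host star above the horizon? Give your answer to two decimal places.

Solar declination: sin δ = sin ε · sin λ_s = sin 33.50° × sin 42.4° = 0.37217, so δ = +21.850°.
cos H₀ = −tan φ · tan δ = −tan(-48.0°) × tan(+21.850°) = 0.4453, so H₀ = 1.1093 rad = 63.56°.
Daylight = 2H₀/(2π) × 46.60 h = (1.1093/π) × 46.60 = 16.45 h.

16.45 h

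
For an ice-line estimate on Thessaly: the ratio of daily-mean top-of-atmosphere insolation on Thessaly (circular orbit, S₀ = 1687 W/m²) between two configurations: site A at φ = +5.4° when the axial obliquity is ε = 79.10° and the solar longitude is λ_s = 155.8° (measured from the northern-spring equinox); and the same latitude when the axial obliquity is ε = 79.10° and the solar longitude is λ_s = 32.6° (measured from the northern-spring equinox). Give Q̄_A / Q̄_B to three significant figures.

— Configuration A (φ=+5.4°):
Solar declination: sin δ = sin ε · sin λ_s = sin 79.10° × sin 155.8° = 0.40253, so δ = +23.736°.
cos H₀ = −tan(+5.4°) tan(+23.736°) = -0.0416, H₀ = 1.6124 rad.
Bracket: H₀ sin φ sin δ + cos φ cos δ sin H₀ = 1.6124×0.09411×0.40253 + 0.99556×0.91541×0.99914 = 0.061081 + 0.910562 = 0.971643.
Q̄ = (S₀/π) × [bracket] = (1687/π) × 0.971643 = 521.76 W/m².
— Configuration B (φ=+5.4°):
Solar declination: sin δ = sin ε · sin λ_s = sin 79.10° × sin 32.6° = 0.52905, so δ = +31.941°.
cos H₀ = −tan(+5.4°) tan(+31.941°) = -0.0589, H₀ = 1.6298 rad.
Bracket: H₀ sin φ sin δ + cos φ cos δ sin H₀ = 1.6298×0.09411×0.52905 + 0.99556×0.84859×0.99826 = 0.081146 + 0.843352 = 0.924498.
Q̄ = (S₀/π) × [bracket] = (1687/π) × 0.924498 = 496.45 W/m².
Ratio Q̄_A / Q̄_B = 521.76 / 496.45 = 1.051.

Q̄_A / Q̄_B ≈ 1.05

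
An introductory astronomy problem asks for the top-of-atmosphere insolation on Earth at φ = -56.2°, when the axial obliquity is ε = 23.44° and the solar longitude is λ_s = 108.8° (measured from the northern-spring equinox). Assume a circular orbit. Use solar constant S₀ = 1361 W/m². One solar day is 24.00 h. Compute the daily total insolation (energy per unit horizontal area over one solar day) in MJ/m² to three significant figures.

4.57 MJ/m²

Solar declination: sin δ = sin ε · sin λ_s = sin 23.44° × sin 108.8° = 0.37657, so δ = +22.121°.
cos H₀ = −tan(-56.2°) tan(+22.121°) = 0.6072, H₀ = 0.9183 rad.
Bracket: H₀ sin φ sin δ + cos φ cos δ sin H₀ = 0.9183×-0.83098×0.37657 + 0.55630×0.92639×0.79455 = -0.287356 + 0.409472 = 0.122116.
Q̄ = (S₀/π) × [bracket] = (1361/π) × 0.122116 = 52.903 W/m².
Daily total = Q̄ × 24.00 h × 3600 s/h = 52.903 × 24.00 × 3600 / 10⁶ = 4.571 MJ/m².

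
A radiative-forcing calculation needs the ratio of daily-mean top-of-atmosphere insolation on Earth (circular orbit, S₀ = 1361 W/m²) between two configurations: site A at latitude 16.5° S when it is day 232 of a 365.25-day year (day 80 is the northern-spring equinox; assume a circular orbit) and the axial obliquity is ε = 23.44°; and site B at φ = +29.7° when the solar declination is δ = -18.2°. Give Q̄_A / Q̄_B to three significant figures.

— Configuration A (φ=-16.5°):
Solar longitude: λ_s = 360° × (232 − 80)/365.25 = 149.815°.
sin δ = sin 23.44° × sin 149.815° = 0.20000, so δ = +11.537°.
cos H₀ = −tan(-16.5°) tan(+11.537°) = 0.0605, H₀ = 1.5103 rad.
Bracket: H₀ sin φ sin δ + cos φ cos δ sin H₀ = 1.5103×-0.28402×0.20000 + 0.95882×0.97980×0.99817 = -0.085791 + 0.937733 = 0.851942.
Q̄ = (S₀/π) × [bracket] = (1361/π) × 0.851942 = 369.08 W/m².
— Configuration B (φ=+29.7°):
cos H₀ = −tan(+29.7°) tan(-18.200°) = 0.1875, H₀ = 1.3821 rad.
Bracket: H₀ sin φ sin δ + cos φ cos δ sin H₀ = 1.3821×0.49546×-0.31233 + 0.86863×0.94997×0.98226 = -0.213876 + 0.810534 = 0.596658.
Q̄ = (S₀/π) × [bracket] = (1361/π) × 0.596658 = 258.48 W/m².
Ratio Q̄_A / Q̄_B = 369.08 / 258.48 = 1.428.

Q̄_A / Q̄_B ≈ 1.43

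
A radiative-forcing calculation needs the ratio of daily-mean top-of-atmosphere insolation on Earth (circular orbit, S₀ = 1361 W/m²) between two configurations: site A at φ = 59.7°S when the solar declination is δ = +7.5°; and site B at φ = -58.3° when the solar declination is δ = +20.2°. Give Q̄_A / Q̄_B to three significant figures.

Q̄_A / Q̄_B ≈ 2.75

— Configuration A (φ=-59.7°):
cos H₀ = −tan(-59.7°) tan(+7.500°) = 0.2253, H₀ = 1.3435 rad.
Bracket: H₀ sin φ sin δ + cos φ cos δ sin H₀ = 1.3435×-0.86340×0.13053 + 0.50453×0.99144×0.97429 = -0.151412 + 0.487351 = 0.335939.
Q̄ = (S₀/π) × [bracket] = (1361/π) × 0.335939 = 145.54 W/m².
— Configuration B (φ=-58.3°):
cos H₀ = −tan(-58.3°) tan(+20.200°) = 0.5957, H₀ = 0.9326 rad.
Bracket: H₀ sin φ sin δ + cos φ cos δ sin H₀ = 0.9326×-0.85081×0.34530 + 0.52547×0.93849×0.80319 = -0.273984 + 0.396092 = 0.122108.
Q̄ = (S₀/π) × [bracket] = (1361/π) × 0.122108 = 52.900 W/m².
Ratio Q̄_A / Q̄_B = 145.54 / 52.900 = 2.751.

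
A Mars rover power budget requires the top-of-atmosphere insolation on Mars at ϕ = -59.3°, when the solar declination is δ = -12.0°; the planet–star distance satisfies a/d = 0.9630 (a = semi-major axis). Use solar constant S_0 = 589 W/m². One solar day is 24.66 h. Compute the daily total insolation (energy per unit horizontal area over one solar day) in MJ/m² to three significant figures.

12.5 MJ/m²

cos h₀ = −tan(-59.3°) tan(-12.000°) = -0.3580, h₀ = 1.9369 rad.
Bracket: h₀ sin ϕ sin δ + cos ϕ cos δ sin h₀ = 1.9369×-0.85985×-0.20791 + 0.51054×0.97815×0.93373 = 0.346262 + 0.466290 = 0.812552.
Inverse-square distance factor (a/d)² = 0.9630² = 0.927369.
Q̄ = (S_0/π) × 0.927369 × [bracket] = (589/π) × 0.927369 × 0.812552 = 141.28 W/m².
Daily total = Q̄ × 24.66 h × 3600 s/h = 141.28 × 24.66 × 3600 / 10⁶ = 12.54 MJ/m².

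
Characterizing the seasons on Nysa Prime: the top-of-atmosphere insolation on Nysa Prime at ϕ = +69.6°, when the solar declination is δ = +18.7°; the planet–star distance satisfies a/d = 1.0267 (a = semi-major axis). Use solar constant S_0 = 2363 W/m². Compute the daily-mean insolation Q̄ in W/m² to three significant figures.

cos h₀ = −tan(+69.6°) tan(+18.700°) = -0.9101, h₀ = 2.7144 rad.
Bracket: h₀ sin ϕ sin δ + cos ϕ cos δ sin h₀ = 2.7144×0.93728×0.32061 + 0.34857×0.94721×0.41428 = 0.815681 + 0.136782 = 0.952463.
Inverse-square distance factor (a/d)² = 1.0267² = 1.054113.
Q̄ = (S_0/π) × 1.054113 × [bracket] = (2363/π) × 1.054113 × 0.952463 = 755.2 W/m².

Q̄ ≈ 755 W/m²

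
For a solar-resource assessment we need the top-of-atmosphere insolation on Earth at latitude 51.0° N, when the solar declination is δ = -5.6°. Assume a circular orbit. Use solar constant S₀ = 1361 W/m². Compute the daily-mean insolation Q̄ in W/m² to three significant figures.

Q̄ ≈ 222 W/m²

cos H₀ = −tan(+51.0°) tan(-5.600°) = 0.1211, H₀ = 1.4494 rad.
Bracket: H₀ sin φ sin δ + cos φ cos δ sin H₀ = 1.4494×0.77715×-0.09758 + 0.62932×0.99523×0.99264 = -0.109914 + 0.621708 = 0.511794.
Q̄ = (S₀/π) × [bracket] = (1361/π) × 0.511794 = 221.7 W/m².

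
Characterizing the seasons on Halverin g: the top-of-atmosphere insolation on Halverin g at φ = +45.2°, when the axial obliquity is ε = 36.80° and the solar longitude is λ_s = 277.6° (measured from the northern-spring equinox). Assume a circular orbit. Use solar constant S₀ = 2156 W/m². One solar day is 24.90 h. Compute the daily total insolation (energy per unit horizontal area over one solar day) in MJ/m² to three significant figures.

Solar declination: sin δ = sin ε · sin λ_s = sin 36.80° × sin 277.6° = -0.59376, so δ = -36.424°.
cos H₀ = −tan(+45.2°) tan(-36.424°) = 0.7431, H₀ = 0.7331 rad.
Bracket: H₀ sin φ sin δ + cos φ cos δ sin H₀ = 0.7331×0.70957×-0.59376 + 0.70463×0.80464×0.66919 = -0.308866 + 0.379413 = 0.070547.
Q̄ = (S₀/π) × [bracket] = (2156/π) × 0.070547 = 48.415 W/m².
Daily total = Q̄ × 24.90 h × 3600 s/h = 48.415 × 24.90 × 3600 / 10⁶ = 4.340 MJ/m².

4.34 MJ/m²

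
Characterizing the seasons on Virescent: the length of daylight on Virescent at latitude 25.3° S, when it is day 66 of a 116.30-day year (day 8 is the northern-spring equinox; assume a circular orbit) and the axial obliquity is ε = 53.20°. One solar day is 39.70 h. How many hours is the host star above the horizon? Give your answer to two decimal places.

Solar longitude: L_s = 360° × (66 − 8)/116.30 = 179.536°.
sin δ = sin 53.20° × sin 179.536° = 0.00649, so δ = +0.372°.
cos h₀ = −tan ϕ · tan δ = −tan(-25.3°) × tan(+0.372°) = 0.0031, so h₀ = 1.5677 rad = 89.82°.
Daylight = 2h₀/(2π) × 39.70 h = (1.5677/π) × 39.70 = 19.81 h.

19.81 h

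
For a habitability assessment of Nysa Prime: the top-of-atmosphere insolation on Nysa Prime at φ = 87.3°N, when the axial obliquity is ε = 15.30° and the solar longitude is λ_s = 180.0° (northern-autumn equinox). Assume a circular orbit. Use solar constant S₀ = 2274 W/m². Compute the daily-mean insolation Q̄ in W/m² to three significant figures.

Solar declination: sin δ = sin ε · sin λ_s = sin 15.30° × sin 180.0° = 0.00000, so δ = +0.000°.
cos H₀ = −tan(+87.3°) tan(+0.000°) = -0.0000, H₀ = 1.5708 rad.
Bracket: H₀ sin φ sin δ + cos φ cos δ sin H₀ = 1.5708×0.99889×0.00000 + 0.04711×1.00000×1.00000 = 0.000000 + 0.047110 = 0.047110.
Q̄ = (S₀/π) × [bracket] = (2274/π) × 0.047110 = 34.10 W/m².

Q̄ ≈ 34.1 W/m²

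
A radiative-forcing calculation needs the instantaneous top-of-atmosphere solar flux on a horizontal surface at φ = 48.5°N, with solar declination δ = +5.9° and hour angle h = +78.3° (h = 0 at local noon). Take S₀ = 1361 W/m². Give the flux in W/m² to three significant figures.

cos θ_z = sin φ sin δ + cos φ cos δ cos h = 0.076987 + 0.133659 = 0.210646.
Flux = S₀ · cos θ_z = 1361 × 0.210646 = 286.7 W/m².

287 W/m²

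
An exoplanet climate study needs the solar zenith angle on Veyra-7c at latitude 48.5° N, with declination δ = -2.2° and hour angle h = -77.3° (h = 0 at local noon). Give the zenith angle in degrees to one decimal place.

θ_z = 83.3°

cos θ_z = sin φ sin δ + cos φ cos δ cos h = -0.028751 + 0.145567 = 0.116816.
θ_z = arccos(0.116816) = 83.3°.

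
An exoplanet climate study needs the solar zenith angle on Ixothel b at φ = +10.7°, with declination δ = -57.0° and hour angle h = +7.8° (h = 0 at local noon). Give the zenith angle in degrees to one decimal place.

θ_z = 68.0°

cos θ_z = sin φ sin δ + cos φ cos δ cos h = -0.155713 + 0.530218 = 0.374505.
θ_z = arccos(0.374505) = 68.0°.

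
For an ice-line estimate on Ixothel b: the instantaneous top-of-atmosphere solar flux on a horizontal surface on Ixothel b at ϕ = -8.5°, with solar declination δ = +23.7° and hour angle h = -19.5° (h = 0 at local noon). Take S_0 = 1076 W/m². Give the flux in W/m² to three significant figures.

855 W/m²

cos θ_z = sin ϕ sin δ + cos ϕ cos δ cos h = -0.059412 + 0.853661 = 0.794249.
Flux = S_0 · cos θ_z = 1076 × 0.794249 = 854.6 W/m².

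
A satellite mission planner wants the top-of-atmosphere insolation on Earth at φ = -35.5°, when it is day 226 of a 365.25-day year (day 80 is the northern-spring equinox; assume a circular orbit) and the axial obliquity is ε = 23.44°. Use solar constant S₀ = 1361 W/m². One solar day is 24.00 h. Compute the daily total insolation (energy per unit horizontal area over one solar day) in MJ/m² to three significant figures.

Solar longitude: λ_s = 360° × (226 − 80)/365.25 = 143.901°.
sin δ = sin 23.44° × sin 143.901° = 0.23437, so δ = +13.554°.
cos H₀ = −tan(-35.5°) tan(+13.554°) = 0.1720, H₀ = 1.3980 rad.
Bracket: H₀ sin φ sin δ + cos φ cos δ sin H₀ = 1.3980×-0.58070×0.23437 + 0.81412×0.97215×0.98510 = -0.190266 + 0.779654 = 0.589388.
Q̄ = (S₀/π) × [bracket] = (1361/π) × 0.589388 = 255.33 W/m².
Daily total = Q̄ × 24.00 h × 3600 s/h = 255.33 × 24.00 × 3600 / 10⁶ = 22.06 MJ/m².

22.1 MJ/m²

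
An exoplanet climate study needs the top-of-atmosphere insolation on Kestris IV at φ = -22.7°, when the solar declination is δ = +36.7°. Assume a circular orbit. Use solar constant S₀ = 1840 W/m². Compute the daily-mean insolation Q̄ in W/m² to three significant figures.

cos H₀ = −tan(-22.7°) tan(+36.700°) = 0.3118, H₀ = 1.2537 rad.
Bracket: H₀ sin φ sin δ + cos φ cos δ sin H₀ = 1.2537×-0.38591×0.59763 + 0.92254×0.80178×0.95015 = -0.289143 + 0.702801 = 0.413658.
Q̄ = (S₀/π) × [bracket] = (1840/π) × 0.413658 = 242.3 W/m².

Q̄ ≈ 242 W/m²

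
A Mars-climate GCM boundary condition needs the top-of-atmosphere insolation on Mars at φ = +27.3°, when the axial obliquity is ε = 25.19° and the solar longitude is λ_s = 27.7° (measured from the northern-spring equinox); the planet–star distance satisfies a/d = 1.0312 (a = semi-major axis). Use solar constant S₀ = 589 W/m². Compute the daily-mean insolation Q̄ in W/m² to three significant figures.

Q̄ ≈ 203 W/m²

Solar declination: sin δ = sin ε · sin λ_s = sin 25.19° × sin 27.7° = 0.19785, so δ = +11.411°.
cos H₀ = −tan(+27.3°) tan(+11.411°) = -0.1042, H₀ = 1.6752 rad.
Bracket: H₀ sin φ sin δ + cos φ cos δ sin H₀ = 1.6752×0.45865×0.19785 + 0.88862×0.98023×0.99456 = 0.152014 + 0.866313 = 1.018327.
Inverse-square distance factor (a/d)² = 1.0312² = 1.063373.
Q̄ = (S₀/π) × 1.063373 × [bracket] = (589/π) × 1.063373 × 1.018327 = 203.0 W/m².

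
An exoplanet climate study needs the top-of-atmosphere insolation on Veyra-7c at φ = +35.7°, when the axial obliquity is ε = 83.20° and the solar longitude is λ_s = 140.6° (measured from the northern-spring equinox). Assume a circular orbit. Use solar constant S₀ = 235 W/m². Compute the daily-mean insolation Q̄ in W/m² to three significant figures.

Solar declination: sin δ = sin ε · sin λ_s = sin 83.20° × sin 140.6° = 0.63027, so δ = +39.070°.
cos H₀ = −tan(+35.7°) tan(+39.070°) = -0.5833, H₀ = 2.1936 rad.
Bracket: H₀ sin φ sin δ + cos φ cos δ sin H₀ = 2.1936×0.58354×0.63027 + 0.81208×0.77638×0.81223 = 0.806779 + 0.512097 = 1.318876.
Q̄ = (S₀/π) × [bracket] = (235/π) × 1.318876 = 98.66 W/m².

Q̄ ≈ 98.7 W/m²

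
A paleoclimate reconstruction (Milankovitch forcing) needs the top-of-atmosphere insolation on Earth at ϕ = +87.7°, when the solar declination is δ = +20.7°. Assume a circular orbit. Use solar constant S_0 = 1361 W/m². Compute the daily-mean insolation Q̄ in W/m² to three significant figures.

Q̄ ≈ 481 W/m²

cos h₀ = −tan(+87.7°) tan(+20.700°) = -9.4081 ≤ −1 ⇒ polar day, h₀ = π.
Bracket: h₀ sin ϕ sin δ + cos ϕ cos δ sin h₀ = 3.1416×0.99919×0.35347 + 0.04013×0.93544×0.00000 = 1.109562 + 0.000000 = 1.109562.
Q̄ = (S_0/π) × [bracket] = (1361/π) × 1.109562 = 480.7 W/m².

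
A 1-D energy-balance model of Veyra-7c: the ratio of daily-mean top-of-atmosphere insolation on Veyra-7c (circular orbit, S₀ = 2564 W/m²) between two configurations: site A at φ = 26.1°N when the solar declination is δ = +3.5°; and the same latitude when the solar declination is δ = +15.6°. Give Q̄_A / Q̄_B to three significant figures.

Q̄_A / Q̄_B ≈ 0.887

— Configuration A (φ=+26.1°):
cos H₀ = −tan(+26.1°) tan(+3.500°) = -0.0300, H₀ = 1.6008 rad.
Bracket: H₀ sin φ sin δ + cos φ cos δ sin H₀ = 1.6008×0.43994×0.06105 + 0.89803×0.99813×0.99955 = 0.042995 + 0.895947 = 0.938942.
Q̄ = (S₀/π) × [bracket] = (2564/π) × 0.938942 = 766.31 W/m².
— Configuration B (φ=+26.1°):
cos H₀ = −tan(+26.1°) tan(+15.600°) = -0.1368, H₀ = 1.7080 rad.
Bracket: H₀ sin φ sin δ + cos φ cos δ sin H₀ = 1.7080×0.43994×0.26892 + 0.89803×0.96316×0.99060 = 0.202071 + 0.856816 = 1.058887.
Q̄ = (S₀/π) × [bracket] = (2564/π) × 1.058887 = 864.21 W/m².
Ratio Q̄_A / Q̄_B = 766.31 / 864.21 = 0.8867.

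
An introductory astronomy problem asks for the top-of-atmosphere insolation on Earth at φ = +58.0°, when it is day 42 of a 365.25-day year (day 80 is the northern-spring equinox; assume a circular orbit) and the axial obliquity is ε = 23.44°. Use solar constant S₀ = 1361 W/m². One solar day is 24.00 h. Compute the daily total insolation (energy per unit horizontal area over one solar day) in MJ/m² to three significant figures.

8.74 MJ/m²

Solar longitude: λ_s = 360° × (42 − 80)/365.25 = -37.454°, i.e. -37.454° + 360° = 322.546°.
sin δ = sin 23.44° × sin 322.546° = -0.24190, so δ = -13.999°.
cos H₀ = −tan(+58.0°) tan(-13.999°) = 0.3990, H₀ = 1.1604 rad.
Bracket: H₀ sin φ sin δ + cos φ cos δ sin H₀ = 1.1604×0.84805×-0.24190 + 0.52992×0.97030×0.91696 = -0.238048 + 0.471484 = 0.233436.
Q̄ = (S₀/π) × [bracket] = (1361/π) × 0.233436 = 101.13 W/m².
Daily total = Q̄ × 24.00 h × 3600 s/h = 101.13 × 24.00 × 3600 / 10⁶ = 8.738 MJ/m².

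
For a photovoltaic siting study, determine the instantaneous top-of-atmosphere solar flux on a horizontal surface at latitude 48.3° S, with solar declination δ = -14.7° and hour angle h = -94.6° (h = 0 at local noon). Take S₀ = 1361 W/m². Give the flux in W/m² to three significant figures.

cos θ_z = sin φ sin δ + cos φ cos δ cos h = 0.189465 + -0.051604 = 0.137861.
Flux = S₀ · cos θ_z = 1361 × 0.137861 = 187.6 W/m².

188 W/m²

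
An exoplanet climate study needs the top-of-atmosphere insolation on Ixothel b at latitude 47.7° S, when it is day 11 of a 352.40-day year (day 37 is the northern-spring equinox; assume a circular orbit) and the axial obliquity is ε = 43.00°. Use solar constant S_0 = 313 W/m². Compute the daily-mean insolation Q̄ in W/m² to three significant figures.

Q̄ ≈ 103 W/m²

Solar longitude: L_s = 360° × (11 − 37)/352.40 = -26.561°, i.e. -26.561° + 360° = 333.439°.
sin δ = sin 43.00° × sin 333.439° = -0.30495, so δ = -17.755°.
cos h₀ = −tan(-47.7°) tan(-17.755°) = -0.3519, h₀ = 1.9304 rad.
Bracket: h₀ sin ϕ sin δ + cos ϕ cos δ sin h₀ = 1.9304×-0.73963×-0.30495 + 0.67301×0.95237×0.93604 = 0.435402 + 0.599959 = 1.035361.
Q̄ = (S_0/π) × [bracket] = (313/π) × 1.035361 = 103.2 W/m².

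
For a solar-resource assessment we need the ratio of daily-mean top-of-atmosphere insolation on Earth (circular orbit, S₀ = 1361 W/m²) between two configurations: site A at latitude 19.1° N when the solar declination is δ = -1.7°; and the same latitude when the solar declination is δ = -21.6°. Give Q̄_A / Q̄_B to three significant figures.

Q̄_A / Q̄_B ≈ 1.33

— Configuration A (φ=+19.1°):
cos H₀ = −tan(+19.1°) tan(-1.700°) = 0.0103, H₀ = 1.5605 rad.
Bracket: H₀ sin φ sin δ + cos φ cos δ sin H₀ = 1.5605×0.32722×-0.02967 + 0.94495×0.99956×0.99995 = -0.015150 + 0.944487 = 0.929337.
Q̄ = (S₀/π) × [bracket] = (1361/π) × 0.929337 = 402.61 W/m².
— Configuration B (φ=+19.1°):
cos H₀ = −tan(+19.1°) tan(-21.600°) = 0.1371, H₀ = 1.4333 rad.
Bracket: H₀ sin φ sin δ + cos φ cos δ sin H₀ = 1.4333×0.32722×-0.36812 + 0.94495×0.92978×0.99056 = -0.172650 + 0.870302 = 0.697652.
Q̄ = (S₀/π) × [bracket] = (1361/π) × 0.697652 = 302.24 W/m².
Ratio Q̄_A / Q̄_B = 402.61 / 302.24 = 1.332.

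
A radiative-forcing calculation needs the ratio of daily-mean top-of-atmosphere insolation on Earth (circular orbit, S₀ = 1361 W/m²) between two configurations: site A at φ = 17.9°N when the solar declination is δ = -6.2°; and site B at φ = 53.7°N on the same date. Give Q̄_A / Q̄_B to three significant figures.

Q̄_A / Q̄_B ≈ 1.95

— Configuration A (φ=+17.9°):
cos H₀ = −tan(+17.9°) tan(-6.200°) = 0.0351, H₀ = 1.5357 rad.
Bracket: H₀ sin φ sin δ + cos φ cos δ sin H₀ = 1.5357×0.30736×-0.10800 + 0.95159×0.99415×0.99938 = -0.050977 + 0.945437 = 0.894460.
Q̄ = (S₀/π) × [bracket] = (1361/π) × 0.894460 = 387.50 W/m².
— Configuration B (φ=+53.7°):
cos H₀ = −tan(+53.7°) tan(-6.200°) = 0.1479, H₀ = 1.4224 rad.
Bracket: H₀ sin φ sin δ + cos φ cos δ sin H₀ = 1.4224×0.80593×-0.10800 + 0.59201×0.99415×0.98900 = -0.123806 + 0.582073 = 0.458267.
Q̄ = (S₀/π) × [bracket] = (1361/π) × 0.458267 = 198.53 W/m².
Ratio Q̄_A / Q̄_B = 387.50 / 198.53 = 1.952.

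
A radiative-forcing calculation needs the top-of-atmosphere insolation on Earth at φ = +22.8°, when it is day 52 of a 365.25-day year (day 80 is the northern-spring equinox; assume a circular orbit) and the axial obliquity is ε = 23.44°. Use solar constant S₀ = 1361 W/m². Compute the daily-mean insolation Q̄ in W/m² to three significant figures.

Q̄ ≈ 345 W/m²

Solar longitude: λ_s = 360° × (52 − 80)/365.25 = -27.598°, i.e. -27.598° + 360° = 332.402°.
sin δ = sin 23.44° × sin 332.402° = -0.18428, so δ = -10.619°.
cos H₀ = −tan(+22.8°) tan(-10.619°) = 0.0788, H₀ = 1.4919 rad.
Bracket: H₀ sin φ sin δ + cos φ cos δ sin H₀ = 1.4919×0.38752×-0.18428 + 0.92186×0.98287×0.99689 = -0.106540 + 0.903251 = 0.796711.
Q̄ = (S₀/π) × [bracket] = (1361/π) × 0.796711 = 345.2 W/m².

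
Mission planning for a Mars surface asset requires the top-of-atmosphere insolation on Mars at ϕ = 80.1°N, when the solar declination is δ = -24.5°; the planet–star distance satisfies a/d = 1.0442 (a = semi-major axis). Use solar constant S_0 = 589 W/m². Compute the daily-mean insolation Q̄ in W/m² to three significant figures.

Q̄ ≈ 0.00 W/m²

cos h₀ = −tan(+80.1°) tan(-24.500°) = 2.6112 ≥ 1 ⇒ polar night, h₀ = 0 and Q̄ = 0.
Inverse-square distance factor (a/d)² = 1.0442² = 1.090354.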